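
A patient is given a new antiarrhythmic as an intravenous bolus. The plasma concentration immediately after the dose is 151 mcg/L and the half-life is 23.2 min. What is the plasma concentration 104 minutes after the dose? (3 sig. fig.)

6.75 mcg/L

k = ln 2 / 23.2 = 0.02988 min⁻¹
C(t) = C₀ e^(−kt) = 151 × e^(−0.02988 × 104) = 151 × e^(−3.107) = 151 × 0.04473 ≈ 6.75 mcg/L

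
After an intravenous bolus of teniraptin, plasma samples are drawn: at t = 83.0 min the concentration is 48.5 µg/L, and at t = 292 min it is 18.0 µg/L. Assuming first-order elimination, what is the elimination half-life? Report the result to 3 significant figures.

146 minutes

k = ln(C₁/C₂) / (t₂ − t₁) = ln(48.5/18.0) / (292 − 83.0)
  = 0.9912 / 209.0 = 0.004743 min⁻¹
t½ = ln 2 / k = ln 2 / 0.004743 ≈ 146 minutes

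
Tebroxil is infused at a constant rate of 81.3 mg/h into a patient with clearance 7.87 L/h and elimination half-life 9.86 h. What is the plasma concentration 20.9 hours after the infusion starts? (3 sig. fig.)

7.95 mg/L

Css = rate / CL = 81.3 / 7.87 = 10.33 mg/L
k = ln 2 / 9.86 = 0.07030 h⁻¹
C(t) = Css (1 − e^(−kt)) = 10.33 × (1 − e^(−1.469)) = 10.33 × 0.7699 ≈ 7.95 mg/L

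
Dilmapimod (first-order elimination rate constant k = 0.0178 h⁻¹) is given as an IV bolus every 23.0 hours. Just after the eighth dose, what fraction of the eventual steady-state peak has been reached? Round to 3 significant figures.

f_n = 1 − e^(−nkτ) = 1 − e^(−8 × 0.01780 × 23.0) = 1 − e^(−3.275) = 1 − 0.03781 ≈ 0.962

0.962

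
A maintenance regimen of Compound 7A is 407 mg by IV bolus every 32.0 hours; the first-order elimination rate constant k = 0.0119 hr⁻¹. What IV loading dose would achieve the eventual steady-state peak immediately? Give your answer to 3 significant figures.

Accumulation ratio R = 1 / (1 − e^(−kτ)) = 1 / (1 − e^(−0.01190×32.0)) = 1 / (1 − 0.6833) = 3.158
Loading dose = maintenance dose × R = 407 × 3.158 ≈ 1290 mg

1290 mg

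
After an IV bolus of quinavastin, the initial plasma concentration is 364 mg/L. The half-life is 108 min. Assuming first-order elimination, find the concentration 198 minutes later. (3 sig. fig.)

102 mg/L

k = ln 2 / 108 = 0.006418 min⁻¹
C(t) = C₀ e^(−kt) = 364 × e^(−0.006418 × 198) = 364 × e^(−1.271) = 364 × 0.2806 ≈ 102 mg/L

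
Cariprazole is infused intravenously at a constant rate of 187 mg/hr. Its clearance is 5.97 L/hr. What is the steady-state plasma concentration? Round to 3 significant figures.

Css = infusion rate / CL = 187 / 5.97 ≈ 31.3 mg/L

31.3 mg/L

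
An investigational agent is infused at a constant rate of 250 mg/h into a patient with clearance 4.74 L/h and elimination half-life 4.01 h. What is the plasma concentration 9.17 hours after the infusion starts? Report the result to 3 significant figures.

Css = rate / CL = 250 / 4.74 = 52.74 mg/L
k = ln 2 / 4.01 = 0.1729 h⁻¹
C(t) = Css (1 − e^(−kt)) = 52.74 × (1 − e^(−1.585)) = 52.74 × 0.7951 ≈ 41.9 mg/L

41.9 mg/L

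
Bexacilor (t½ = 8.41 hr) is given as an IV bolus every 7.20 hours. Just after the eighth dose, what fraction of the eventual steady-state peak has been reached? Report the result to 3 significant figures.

0.991

k = ln 2 / 8.41 = 0.08242 hr⁻¹
f_n = 1 − e^(−nkτ) = 1 − e^(−8 × 0.08242 × 7.20) = 1 − e^(−4.747) = 1 − 0.008675 ≈ 0.991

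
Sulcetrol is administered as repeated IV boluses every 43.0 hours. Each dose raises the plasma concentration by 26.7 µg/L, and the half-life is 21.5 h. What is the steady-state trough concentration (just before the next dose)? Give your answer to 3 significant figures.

k = ln 2 / 21.5 = 0.03224 h⁻¹
Fraction remaining after one interval: e^(−kτ) = e^(−0.03224 × 43.0) = 0.2500
R = 1 / (1 − 0.2500) = 1.333
Css,max = 26.7 × 1.333 = 35.60 µg/L
Css,min = Css,max × e^(−kτ) = 35.60 × 0.2500 ≈ 8.90 µg/L

8.90 µg/L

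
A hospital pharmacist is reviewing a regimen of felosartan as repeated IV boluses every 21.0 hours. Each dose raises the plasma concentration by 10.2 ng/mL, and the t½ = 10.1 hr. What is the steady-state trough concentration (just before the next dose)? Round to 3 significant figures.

3.16 ng/mL

k = ln 2 / 10.1 = 0.06863 hr⁻¹
Fraction remaining after one interval: e^(−kτ) = e^(−0.06863 × 21.0) = 0.2366
R = 1 / (1 − 0.2366) = 1.310
Css,max = 10.2 × 1.310 = 13.36 ng/mL
Css,min = Css,max × e^(−kτ) = 13.36 × 0.2366 ≈ 3.16 ng/mL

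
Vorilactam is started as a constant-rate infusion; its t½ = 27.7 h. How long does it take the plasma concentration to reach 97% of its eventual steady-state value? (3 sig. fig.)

140 hours

k = ln 2 / 27.7 = 0.02502 h⁻¹
f = 1 − e^(−kt)  ⇒  t = −ln(1 − f) / k
t = −ln(1 − 0.97) / 0.02502 = 3.507 / 0.02502 ≈ 140 hours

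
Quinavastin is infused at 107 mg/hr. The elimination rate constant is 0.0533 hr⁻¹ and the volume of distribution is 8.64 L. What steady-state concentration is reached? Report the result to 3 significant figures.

232 µg/mL

CL = k · V = 0.0533 × 8.64 = 0.4605 L/hr
Css = rate / CL = 107 / 0.4605 ≈ 232 µg/mL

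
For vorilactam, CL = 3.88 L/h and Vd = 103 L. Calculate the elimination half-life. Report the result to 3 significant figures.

18.4 hours

k = CL / V = 3.88 / 103 = 0.03767 h⁻¹
t½ = ln 2 / k = ln 2 / 0.03767 ≈ 18.4 hours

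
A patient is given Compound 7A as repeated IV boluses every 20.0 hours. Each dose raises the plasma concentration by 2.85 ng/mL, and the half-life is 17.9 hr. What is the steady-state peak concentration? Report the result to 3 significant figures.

5.29 ng/mL

k = ln 2 / 17.9 = 0.03872 hr⁻¹
Fraction remaining after one interval: e^(−kτ) = e^(−0.03872 × 20.0) = 0.4609
R = 1 / (1 − 0.4609) = 1.855
Css,max = 2.85 × 1.855 ≈ 5.29 ng/mL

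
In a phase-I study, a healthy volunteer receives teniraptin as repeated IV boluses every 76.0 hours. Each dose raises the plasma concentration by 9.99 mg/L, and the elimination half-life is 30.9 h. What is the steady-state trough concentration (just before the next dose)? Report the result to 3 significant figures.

2.22 mg/L

k = ln 2 / 30.9 = 0.02243 h⁻¹
Fraction remaining after one interval: e^(−kτ) = e^(−0.02243 × 76.0) = 0.1818
R = 1 / (1 − 0.1818) = 1.222
Css,max = 9.99 × 1.222 = 12.21 mg/L
Css,min = Css,max × e^(−kτ) = 12.21 × 0.1818 ≈ 2.22 mg/L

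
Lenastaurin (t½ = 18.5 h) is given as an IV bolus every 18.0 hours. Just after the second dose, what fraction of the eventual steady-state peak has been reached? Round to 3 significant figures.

0.740

k = ln 2 / 18.5 = 0.03747 h⁻¹
f_n = 1 − e^(−nkτ) = 1 − e^(−2 × 0.03747 × 18.0) = 1 − e^(−1.349) = 1 − 0.2595 ≈ 0.740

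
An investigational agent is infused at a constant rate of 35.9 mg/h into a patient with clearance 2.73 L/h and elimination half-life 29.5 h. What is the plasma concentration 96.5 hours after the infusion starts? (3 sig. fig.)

11.8 µg/mL

Css = rate / CL = 35.9 / 2.73 = 13.15 µg/mL
k = ln 2 / 29.5 = 0.02350 h⁻¹
C(t) = Css (1 − e^(−kt)) = 13.15 × (1 − e^(−2.267)) = 13.15 × 0.8964 ≈ 11.8 µg/mL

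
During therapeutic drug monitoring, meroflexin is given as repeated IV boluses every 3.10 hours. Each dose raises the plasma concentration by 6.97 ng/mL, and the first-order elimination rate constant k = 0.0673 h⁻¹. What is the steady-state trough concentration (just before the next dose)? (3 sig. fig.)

30.0 ng/mL

Fraction remaining after one interval: e^(−kτ) = e^(−0.06730 × 3.10) = 0.8117
R = 1 / (1 − 0.8117) = 5.311
Css,max = 6.97 × 5.311 = 37.01 ng/mL
Css,min = Css,max × e^(−kτ) = 37.01 × 0.8117 ≈ 30.0 ng/mL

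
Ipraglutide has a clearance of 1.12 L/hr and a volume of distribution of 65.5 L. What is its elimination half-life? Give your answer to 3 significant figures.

40.5 hours

k = CL / V = 1.12 / 65.5 = 0.01710 hr⁻¹
t½ = ln 2 / k = ln 2 / 0.01710 ≈ 40.5 hours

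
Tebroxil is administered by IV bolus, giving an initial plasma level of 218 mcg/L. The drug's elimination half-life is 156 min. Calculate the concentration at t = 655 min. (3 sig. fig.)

11.9 mcg/L

k = ln 2 / 156 = 0.004443 min⁻¹
C(t) = C₀ e^(−kt) = 218 × e^(−0.004443 × 655) = 218 × e^(−2.910) = 218 × 0.05446 ≈ 11.9 mcg/L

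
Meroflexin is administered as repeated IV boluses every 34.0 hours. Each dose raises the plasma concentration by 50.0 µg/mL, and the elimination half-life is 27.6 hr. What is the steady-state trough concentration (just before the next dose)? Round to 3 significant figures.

37.1 µg/mL

k = ln 2 / 27.6 = 0.02511 hr⁻¹
Fraction remaining after one interval: e^(−kτ) = e^(−0.02511 × 34.0) = 0.4258
R = 1 / (1 − 0.4258) = 1.741
Css,max = 50.0 × 1.741 = 87.07 µg/mL
Css,min = Css,max × e^(−kτ) = 87.07 × 0.4258 ≈ 37.1 µg/mL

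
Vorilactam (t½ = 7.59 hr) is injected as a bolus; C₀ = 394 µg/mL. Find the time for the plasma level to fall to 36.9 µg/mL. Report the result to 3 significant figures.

k = ln 2 / 7.59 = 0.09132 hr⁻¹
C(t) = C₀ e^(−kt)  ⇒  t = ln(C₀/C) / k
t = ln(394/36.9) / 0.09132 = 2.368 / 0.09132 ≈ 25.9 hours

25.9 hours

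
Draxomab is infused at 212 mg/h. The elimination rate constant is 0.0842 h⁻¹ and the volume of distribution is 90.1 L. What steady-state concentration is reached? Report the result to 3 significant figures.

27.9 µg/mL

CL = k · V = 0.0842 × 90.1 = 7.586 L/h
Css = rate / CL = 212 / 7.586 ≈ 27.9 µg/mL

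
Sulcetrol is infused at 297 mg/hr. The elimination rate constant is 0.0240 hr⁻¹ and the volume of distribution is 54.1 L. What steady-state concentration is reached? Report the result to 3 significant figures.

229 µg/mL

CL = k · V = 0.0240 × 54.1 = 1.298 L/hr
Css = rate / CL = 297 / 1.298 ≈ 229 µg/mL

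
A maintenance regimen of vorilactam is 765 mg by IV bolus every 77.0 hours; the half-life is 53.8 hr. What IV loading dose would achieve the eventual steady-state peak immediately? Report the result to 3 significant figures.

k = ln 2 / 53.8 = 0.01288 hr⁻¹
Accumulation ratio R = 1 / (1 − e^(−kτ)) = 1 / (1 − e^(−0.01288×77.0)) = 1 / (1 − 0.3708) = 1.589
Loading dose = maintenance dose × R = 765 × 1.589 ≈ 1220 mg

1220 mg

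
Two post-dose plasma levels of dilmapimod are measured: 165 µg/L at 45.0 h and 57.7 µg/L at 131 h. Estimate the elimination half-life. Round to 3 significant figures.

k = ln(C₁/C₂) / (t₂ − t₁) = ln(165/57.7) / (131 − 45.0)
  = 1.051 / 86.00 = 0.01222 h⁻¹
t½ = ln 2 / k = ln 2 / 0.01222 ≈ 56.7 hours

56.7 hours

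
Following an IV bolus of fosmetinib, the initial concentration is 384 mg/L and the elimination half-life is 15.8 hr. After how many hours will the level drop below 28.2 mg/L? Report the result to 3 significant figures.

59.5 hours

k = ln 2 / 15.8 = 0.04387 hr⁻¹
C(t) = C₀ e^(−kt)  ⇒  t = ln(C₀/C) / k
t = ln(384/28.2) / 0.04387 = 2.611 / 0.04387 ≈ 59.5 hours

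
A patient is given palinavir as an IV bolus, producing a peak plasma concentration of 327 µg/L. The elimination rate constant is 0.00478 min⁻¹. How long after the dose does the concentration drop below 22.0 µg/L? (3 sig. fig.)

C(t) = C₀ e^(−kt)  ⇒  t = ln(C₀/C) / k
t = ln(327/22.0) / 0.004780 = 2.699 / 0.004780 ≈ 565 minutes

565 minutes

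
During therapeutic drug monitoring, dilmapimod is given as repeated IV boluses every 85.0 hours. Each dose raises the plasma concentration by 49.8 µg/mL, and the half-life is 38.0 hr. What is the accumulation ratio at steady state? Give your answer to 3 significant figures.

1.27

k = ln 2 / 38.0 = 0.01824 hr⁻¹
Fraction remaining after one interval: e^(−kτ) = e^(−0.01824 × 85.0) = 0.2122
R = 1 / (1 − 0.2122) = 1 / 0.7878 ≈ 1.27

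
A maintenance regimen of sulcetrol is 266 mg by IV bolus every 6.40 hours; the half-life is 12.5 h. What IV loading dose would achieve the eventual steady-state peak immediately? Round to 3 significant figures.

890 mg

k = ln 2 / 12.5 = 0.05545 h⁻¹
Accumulation ratio R = 1 / (1 − e^(−kτ)) = 1 / (1 − e^(−0.05545×6.40)) = 1 / (1 − 0.7012) = 3.347
Loading dose = maintenance dose × R = 266 × 3.347 ≈ 890 mg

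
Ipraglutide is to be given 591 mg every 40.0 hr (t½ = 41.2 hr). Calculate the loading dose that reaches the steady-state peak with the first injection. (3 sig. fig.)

1210 mg

k = ln 2 / 41.2 = 0.01682 hr⁻¹
Accumulation ratio R = 1 / (1 − e^(−kτ)) = 1 / (1 − e^(−0.01682×40.0)) = 1 / (1 − 0.5102) = 2.042
Loading dose = maintenance dose × R = 591 × 2.042 ≈ 1210 mg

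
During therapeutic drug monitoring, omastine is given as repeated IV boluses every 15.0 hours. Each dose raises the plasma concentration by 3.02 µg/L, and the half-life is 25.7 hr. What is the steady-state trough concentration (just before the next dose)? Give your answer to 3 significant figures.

6.06 µg/L

k = ln 2 / 25.7 = 0.02697 hr⁻¹
Fraction remaining after one interval: e^(−kτ) = e^(−0.02697 × 15.0) = 0.6673
R = 1 / (1 − 0.6673) = 3.005
Css,max = 3.02 × 3.005 = 9.076 µg/L
Css,min = Css,max × e^(−kτ) = 9.076 × 0.6673 ≈ 6.06 µg/L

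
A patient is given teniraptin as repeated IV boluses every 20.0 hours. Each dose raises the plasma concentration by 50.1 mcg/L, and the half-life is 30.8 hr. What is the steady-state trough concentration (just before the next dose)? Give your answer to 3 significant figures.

88.1 mcg/L

k = ln 2 / 30.8 = 0.02250 hr⁻¹
Fraction remaining after one interval: e^(−kτ) = e^(−0.02250 × 20.0) = 0.6376
R = 1 / (1 − 0.6376) = 2.759
Css,max = 50.1 × 2.759 = 138.2 mcg/L
Css,min = Css,max × e^(−kτ) = 138.2 × 0.6376 ≈ 88.1 mcg/L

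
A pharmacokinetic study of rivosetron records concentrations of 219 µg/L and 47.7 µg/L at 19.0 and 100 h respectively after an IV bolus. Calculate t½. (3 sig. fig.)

36.8 hours

k = ln(C₁/C₂) / (t₂ − t₁) = ln(219/47.7) / (100 − 19.0)
  = 1.524 / 81.00 = 0.01882 h⁻¹
t½ = ln 2 / k = ln 2 / 0.01882 ≈ 36.8 hours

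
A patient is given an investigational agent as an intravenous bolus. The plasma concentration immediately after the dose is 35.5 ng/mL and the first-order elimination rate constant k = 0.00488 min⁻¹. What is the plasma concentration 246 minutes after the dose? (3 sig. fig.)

C(t) = C₀ e^(−kt) = 35.5 × e^(−0.004880 × 246) = 35.5 × e^(−1.200) = 35.5 × 0.3010 ≈ 10.7 ng/mL

10.7 ng/mL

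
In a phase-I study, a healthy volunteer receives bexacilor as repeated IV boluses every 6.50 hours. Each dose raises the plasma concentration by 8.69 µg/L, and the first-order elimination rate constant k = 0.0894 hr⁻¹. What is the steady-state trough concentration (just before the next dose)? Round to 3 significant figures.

11.0 µg/L

Fraction remaining after one interval: e^(−kτ) = e^(−0.08940 × 6.50) = 0.5593
R = 1 / (1 − 0.5593) = 2.269
Css,max = 8.69 × 2.269 = 19.72 µg/L
Css,min = Css,max × e^(−kτ) = 19.72 × 0.5593 ≈ 11.0 µg/L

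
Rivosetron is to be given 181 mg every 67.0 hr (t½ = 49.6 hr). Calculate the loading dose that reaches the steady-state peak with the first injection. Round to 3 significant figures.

298 mg

k = ln 2 / 49.6 = 0.01397 hr⁻¹
Accumulation ratio R = 1 / (1 − e^(−kτ)) = 1 / (1 − e^(−0.01397×67.0)) = 1 / (1 − 0.3921) = 1.645
Loading dose = maintenance dose × R = 181 × 1.645 ≈ 298 mg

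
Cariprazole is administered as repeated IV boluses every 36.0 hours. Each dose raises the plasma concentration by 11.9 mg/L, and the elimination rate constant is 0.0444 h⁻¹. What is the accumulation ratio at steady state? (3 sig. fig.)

1.25

Fraction remaining after one interval: e^(−kτ) = e^(−0.04440 × 36.0) = 0.2022
R = 1 / (1 − 0.2022) = 1 / 0.7978 ≈ 1.25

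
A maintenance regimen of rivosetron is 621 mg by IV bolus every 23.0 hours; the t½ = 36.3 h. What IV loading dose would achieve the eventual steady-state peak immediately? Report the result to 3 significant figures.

1750 mg

k = ln 2 / 36.3 = 0.01909 h⁻¹
Accumulation ratio R = 1 / (1 − e^(−kτ)) = 1 / (1 − e^(−0.01909×23.0)) = 1 / (1 − 0.6446) = 2.813
Loading dose = maintenance dose × R = 621 × 2.813 ≈ 1750 mg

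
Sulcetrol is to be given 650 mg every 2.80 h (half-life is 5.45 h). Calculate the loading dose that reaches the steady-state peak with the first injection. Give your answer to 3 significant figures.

2170 mg

k = ln 2 / 5.45 = 0.1272 h⁻¹
Accumulation ratio R = 1 / (1 − e^(−kτ)) = 1 / (1 − e^(−0.1272×2.80)) = 1 / (1 − 0.7004) = 3.338
Loading dose = maintenance dose × R = 650 × 3.338 ≈ 2170 mg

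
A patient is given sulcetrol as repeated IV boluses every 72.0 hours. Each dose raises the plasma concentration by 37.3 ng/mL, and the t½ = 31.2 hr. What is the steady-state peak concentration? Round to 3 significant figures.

46.7 ng/mL

k = ln 2 / 31.2 = 0.02222 hr⁻¹
Fraction remaining after one interval: e^(−kτ) = e^(−0.02222 × 72.0) = 0.2020
R = 1 / (1 − 0.2020) = 1.253
Css,max = 37.3 × 1.253 ≈ 46.7 ng/mL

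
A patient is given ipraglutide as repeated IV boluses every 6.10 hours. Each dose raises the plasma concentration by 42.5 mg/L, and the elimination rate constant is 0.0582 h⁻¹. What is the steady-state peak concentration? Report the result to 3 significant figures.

142 mg/L

Fraction remaining after one interval: e^(−kτ) = e^(−0.05820 × 6.10) = 0.7012
R = 1 / (1 − 0.7012) = 3.346
Css,max = 42.5 × 3.346 ≈ 142 mg/L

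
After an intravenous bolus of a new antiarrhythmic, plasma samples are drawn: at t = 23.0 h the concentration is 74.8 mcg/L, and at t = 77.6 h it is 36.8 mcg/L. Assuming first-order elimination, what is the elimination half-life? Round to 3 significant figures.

k = ln(C₁/C₂) / (t₂ − t₁) = ln(74.8/36.8) / (77.6 − 23.0)
  = 0.7093 / 54.60 = 0.01299 h⁻¹
t½ = ln 2 / k = ln 2 / 0.01299 ≈ 53.4 hours

53.4 hours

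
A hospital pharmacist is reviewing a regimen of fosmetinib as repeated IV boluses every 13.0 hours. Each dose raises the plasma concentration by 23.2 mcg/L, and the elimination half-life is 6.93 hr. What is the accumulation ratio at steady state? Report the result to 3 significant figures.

1.37

k = ln 2 / 6.93 = 0.1000 hr⁻¹
Fraction remaining after one interval: e^(−kτ) = e^(−0.1000 × 13.0) = 0.2725
R = 1 / (1 − 0.2725) = 1 / 0.7275 ≈ 1.37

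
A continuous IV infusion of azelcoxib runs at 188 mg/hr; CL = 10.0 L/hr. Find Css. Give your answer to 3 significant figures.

18.8 µg/mL

Css = infusion rate / CL = 188 / 10.0 ≈ 18.8 µg/mL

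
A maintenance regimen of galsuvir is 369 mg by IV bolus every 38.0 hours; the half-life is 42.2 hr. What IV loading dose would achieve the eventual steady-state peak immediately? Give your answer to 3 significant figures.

795 mg

k = ln 2 / 42.2 = 0.01643 hr⁻¹
Accumulation ratio R = 1 / (1 − e^(−kτ)) = 1 / (1 − e^(−0.01643×38.0)) = 1 / (1 − 0.5357) = 2.154
Loading dose = maintenance dose × R = 369 × 2.154 ≈ 795 mg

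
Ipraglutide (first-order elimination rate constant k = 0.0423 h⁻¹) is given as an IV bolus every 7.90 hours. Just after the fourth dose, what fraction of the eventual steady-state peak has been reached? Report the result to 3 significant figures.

f_n = 1 − e^(−nkτ) = 1 − e^(−4 × 0.04230 × 7.90) = 1 − e^(−1.337) = 1 − 0.2627 ≈ 0.737

0.737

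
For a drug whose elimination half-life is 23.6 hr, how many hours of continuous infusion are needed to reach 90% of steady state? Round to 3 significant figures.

k = ln 2 / 23.6 = 0.02937 hr⁻¹
f = 1 − e^(−kt)  ⇒  t = −ln(1 − f) / k
t = −ln(1 − 0.9) / 0.02937 = 2.303 / 0.02937 ≈ 78.4 hours

78.4 hours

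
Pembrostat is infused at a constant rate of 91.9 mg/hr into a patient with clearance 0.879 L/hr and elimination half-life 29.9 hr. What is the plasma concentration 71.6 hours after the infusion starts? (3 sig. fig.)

Css = rate / CL = 91.9 / 0.879 = 104.6 mg/L
k = ln 2 / 29.9 = 0.02318 hr⁻¹
C(t) = Css (1 − e^(−kt)) = 104.6 × (1 − e^(−1.660)) = 104.6 × 0.8098 ≈ 84.7 mg/L

84.7 mg/L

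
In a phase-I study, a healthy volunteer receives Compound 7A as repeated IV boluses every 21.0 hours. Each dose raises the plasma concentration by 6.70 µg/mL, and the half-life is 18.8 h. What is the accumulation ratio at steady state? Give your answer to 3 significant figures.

1.86

k = ln 2 / 18.8 = 0.03687 h⁻¹
Fraction remaining after one interval: e^(−kτ) = e^(−0.03687 × 21.0) = 0.4610
R = 1 / (1 − 0.4610) = 1 / 0.5390 ≈ 1.86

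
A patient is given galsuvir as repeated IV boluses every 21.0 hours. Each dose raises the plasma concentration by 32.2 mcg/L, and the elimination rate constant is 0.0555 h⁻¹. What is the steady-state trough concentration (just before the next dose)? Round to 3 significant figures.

Fraction remaining after one interval: e^(−kτ) = e^(−0.05550 × 21.0) = 0.3118
R = 1 / (1 − 0.3118) = 1.453
Css,max = 32.2 × 1.453 = 46.79 mcg/L
Css,min = Css,max × e^(−kτ) = 46.79 × 0.3118 ≈ 14.6 mcg/L

14.6 mcg/L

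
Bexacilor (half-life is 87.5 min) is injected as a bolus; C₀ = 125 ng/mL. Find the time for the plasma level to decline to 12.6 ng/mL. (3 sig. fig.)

290 minutes

k = ln 2 / 87.5 = 0.007922 min⁻¹
C(t) = C₀ e^(−kt)  ⇒  t = ln(C₀/C) / k
t = ln(125/12.6) / 0.007922 = 2.295 / 0.007922 ≈ 290 minutes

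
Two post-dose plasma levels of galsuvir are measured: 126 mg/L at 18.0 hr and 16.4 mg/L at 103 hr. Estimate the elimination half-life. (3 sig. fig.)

28.9 hours

k = ln(C₁/C₂) / (t₂ − t₁) = ln(126/16.4) / (103 − 18.0)
  = 2.039 / 85.00 = 0.02399 hr⁻¹
t½ = ln 2 / k = ln 2 / 0.02399 ≈ 28.9 hours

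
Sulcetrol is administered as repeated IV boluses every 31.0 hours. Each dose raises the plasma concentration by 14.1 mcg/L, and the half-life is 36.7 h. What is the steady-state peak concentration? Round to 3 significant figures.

k = ln 2 / 36.7 = 0.01889 h⁻¹
Fraction remaining after one interval: e^(−kτ) = e^(−0.01889 × 31.0) = 0.5568
R = 1 / (1 − 0.5568) = 2.256
Css,max = 14.1 × 2.256 ≈ 31.8 mcg/L

31.8 mcg/L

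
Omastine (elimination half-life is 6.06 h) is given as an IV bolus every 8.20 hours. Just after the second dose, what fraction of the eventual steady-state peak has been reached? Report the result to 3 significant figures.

k = ln 2 / 6.06 = 0.1144 h⁻¹
f_n = 1 − e^(−nkτ) = 1 − e^(−2 × 0.1144 × 8.20) = 1 − e^(−1.876) = 1 − 0.1532 ≈ 0.847

0.847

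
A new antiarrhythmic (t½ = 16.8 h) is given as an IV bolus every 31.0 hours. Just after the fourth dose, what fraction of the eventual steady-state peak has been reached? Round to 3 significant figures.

k = ln 2 / 16.8 = 0.04126 h⁻¹
f_n = 1 − e^(−nkτ) = 1 − e^(−4 × 0.04126 × 31.0) = 1 − e^(−5.116) = 1 − 0.005999 ≈ 0.994

0.994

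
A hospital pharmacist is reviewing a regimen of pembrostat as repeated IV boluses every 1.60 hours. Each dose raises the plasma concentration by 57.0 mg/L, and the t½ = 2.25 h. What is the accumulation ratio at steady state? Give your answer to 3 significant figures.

k = ln 2 / 2.25 = 0.3081 h⁻¹
Fraction remaining after one interval: e^(−kτ) = e^(−0.3081 × 1.60) = 0.6108
R = 1 / (1 − 0.6108) = 1 / 0.3892 ≈ 2.57

2.57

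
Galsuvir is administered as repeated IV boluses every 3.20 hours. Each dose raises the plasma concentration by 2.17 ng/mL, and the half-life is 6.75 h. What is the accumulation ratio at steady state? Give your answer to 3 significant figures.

k = ln 2 / 6.75 = 0.1027 h⁻¹
Fraction remaining after one interval: e^(−kτ) = e^(−0.1027 × 3.20) = 0.7199
R = 1 / (1 − 0.7199) = 1 / 0.2801 ≈ 3.57

3.57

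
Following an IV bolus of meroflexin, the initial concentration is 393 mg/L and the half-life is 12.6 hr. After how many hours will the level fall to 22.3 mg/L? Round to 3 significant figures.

k = ln 2 / 12.6 = 0.05501 hr⁻¹
C(t) = C₀ e^(−kt)  ⇒  t = ln(C₀/C) / k
t = ln(393/22.3) / 0.05501 = 2.869 / 0.05501 ≈ 52.2 hours

52.2 hours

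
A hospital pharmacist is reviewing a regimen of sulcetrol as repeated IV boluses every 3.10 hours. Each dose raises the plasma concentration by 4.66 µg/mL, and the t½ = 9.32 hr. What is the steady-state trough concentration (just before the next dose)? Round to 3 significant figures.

k = ln 2 / 9.32 = 0.07437 hr⁻¹
Fraction remaining after one interval: e^(−kτ) = e^(−0.07437 × 3.10) = 0.7941
R = 1 / (1 − 0.7941) = 4.857
Css,max = 4.66 × 4.857 = 22.63 µg/mL
Css,min = Css,max × e^(−kτ) = 22.63 × 0.7941 ≈ 18.0 µg/mL

18.0 µg/mL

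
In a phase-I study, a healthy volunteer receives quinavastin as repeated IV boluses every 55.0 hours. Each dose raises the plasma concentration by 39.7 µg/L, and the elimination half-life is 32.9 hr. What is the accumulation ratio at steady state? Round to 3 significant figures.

k = ln 2 / 32.9 = 0.02107 hr⁻¹
Fraction remaining after one interval: e^(−kτ) = e^(−0.02107 × 55.0) = 0.3139
R = 1 / (1 − 0.3139) = 1 / 0.6861 ≈ 1.46

1.46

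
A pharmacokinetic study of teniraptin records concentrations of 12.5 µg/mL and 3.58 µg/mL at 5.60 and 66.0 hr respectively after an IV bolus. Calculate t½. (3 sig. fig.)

k = ln(C₁/C₂) / (t₂ − t₁) = ln(12.5/3.58) / (66.0 − 5.60)
  = 1.250 / 60.40 = 0.02070 hr⁻¹
t½ = ln 2 / k = ln 2 / 0.02070 ≈ 33.5 hours

33.5 hours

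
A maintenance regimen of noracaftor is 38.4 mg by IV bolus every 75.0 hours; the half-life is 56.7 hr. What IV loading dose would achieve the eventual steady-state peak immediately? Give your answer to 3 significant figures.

k = ln 2 / 56.7 = 0.01222 hr⁻¹
Accumulation ratio R = 1 / (1 − e^(−kτ)) = 1 / (1 − e^(−0.01222×75.0)) = 1 / (1 − 0.3998) = 1.666
Loading dose = maintenance dose × R = 38.4 × 1.666 ≈ 64.0 mg

64.0 mg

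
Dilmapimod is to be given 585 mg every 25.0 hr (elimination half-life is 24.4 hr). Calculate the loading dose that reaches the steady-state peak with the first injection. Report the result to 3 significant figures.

k = ln 2 / 24.4 = 0.02841 hr⁻¹
Accumulation ratio R = 1 / (1 − e^(−kτ)) = 1 / (1 − e^(−0.02841×25.0)) = 1 / (1 − 0.4915) = 1.967
Loading dose = maintenance dose × R = 585 × 1.967 ≈ 1150 mg

1150 mg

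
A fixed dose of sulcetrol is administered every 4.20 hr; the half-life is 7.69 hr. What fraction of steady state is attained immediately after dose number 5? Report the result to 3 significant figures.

k = ln 2 / 7.69 = 0.09014 hr⁻¹
f_n = 1 − e^(−nkτ) = 1 − e^(−5 × 0.09014 × 4.20) = 1 − e^(−1.893) = 1 − 0.1506 ≈ 0.849

0.849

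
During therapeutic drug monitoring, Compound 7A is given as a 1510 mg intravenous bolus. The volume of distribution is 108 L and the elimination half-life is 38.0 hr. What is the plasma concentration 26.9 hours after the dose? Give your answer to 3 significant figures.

C₀ = dose / V = 1510 / 108 = 13.98 mg/L
k = ln 2 / 38.0 = 0.01824 hr⁻¹
C(t) = C₀ e^(−kt) = 13.98 × e^(−0.01824 × 26.9) = 13.98 × e^(−0.4907) = 13.98 × 0.6122 ≈ 8.56 mg/L

8.56 mg/L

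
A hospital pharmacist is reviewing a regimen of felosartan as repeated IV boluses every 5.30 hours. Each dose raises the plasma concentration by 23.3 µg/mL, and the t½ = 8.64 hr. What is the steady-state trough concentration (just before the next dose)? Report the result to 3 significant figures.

44.0 µg/mL

k = ln 2 / 8.64 = 0.08023 hr⁻¹
Fraction remaining after one interval: e^(−kτ) = e^(−0.08023 × 5.30) = 0.6536
R = 1 / (1 − 0.6536) = 2.887
Css,max = 23.3 × 2.887 = 67.27 µg/mL
Css,min = Css,max × e^(−kτ) = 67.27 × 0.6536 ≈ 44.0 µg/mL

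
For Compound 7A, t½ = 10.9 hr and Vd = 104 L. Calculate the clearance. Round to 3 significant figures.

6.61 L/hr

k = ln 2 / t½ = ln 2 / 10.9 = 0.06359 hr⁻¹
CL = k · V = 0.06359 × 104 ≈ 6.61 L/hr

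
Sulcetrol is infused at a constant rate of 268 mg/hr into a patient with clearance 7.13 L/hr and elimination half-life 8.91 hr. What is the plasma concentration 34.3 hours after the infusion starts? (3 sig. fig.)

Css = rate / CL = 268 / 7.13 = 37.59 mg/L
k = ln 2 / 8.91 = 0.07779 hr⁻¹
C(t) = Css (1 − e^(−kt)) = 37.59 × (1 − e^(−2.668)) = 37.59 × 0.9306 ≈ 35.0 mg/L

35.0 mg/L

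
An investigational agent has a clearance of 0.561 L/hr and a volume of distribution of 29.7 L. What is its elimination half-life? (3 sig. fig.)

36.7 hours

k = CL / V = 0.561 / 29.7 = 0.01889 hr⁻¹
t½ = ln 2 / k = ln 2 / 0.01889 ≈ 36.7 hours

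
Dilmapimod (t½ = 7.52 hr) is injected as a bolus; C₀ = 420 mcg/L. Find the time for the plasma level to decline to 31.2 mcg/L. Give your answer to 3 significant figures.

k = ln 2 / 7.52 = 0.09217 hr⁻¹
C(t) = C₀ e^(−kt)  ⇒  t = ln(C₀/C) / k
t = ln(420/31.2) / 0.09217 = 2.600 / 0.09217 ≈ 28.2 hours

28.2 hours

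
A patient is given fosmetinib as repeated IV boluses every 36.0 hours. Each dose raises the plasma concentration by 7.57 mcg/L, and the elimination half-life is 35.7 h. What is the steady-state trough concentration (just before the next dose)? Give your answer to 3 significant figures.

k = ln 2 / 35.7 = 0.01942 h⁻¹
Fraction remaining after one interval: e^(−kτ) = e^(−0.01942 × 36.0) = 0.4971
R = 1 / (1 − 0.4971) = 1.988
Css,max = 7.57 × 1.988 = 15.05 mcg/L
Css,min = Css,max × e^(−kτ) = 15.05 × 0.4971 ≈ 7.48 mcg/L

7.48 mcg/L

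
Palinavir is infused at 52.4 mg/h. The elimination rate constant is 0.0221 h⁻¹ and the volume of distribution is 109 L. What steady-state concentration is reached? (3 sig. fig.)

21.8 µg/mL

CL = k · V = 0.0221 × 109 = 2.409 L/h
Css = rate / CL = 52.4 / 2.409 ≈ 21.8 µg/mL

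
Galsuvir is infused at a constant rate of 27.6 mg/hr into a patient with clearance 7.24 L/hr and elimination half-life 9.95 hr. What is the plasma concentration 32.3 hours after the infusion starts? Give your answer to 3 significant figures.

Css = rate / CL = 27.6 / 7.24 = 3.812 mg/L
k = ln 2 / 9.95 = 0.06966 hr⁻¹
C(t) = Css (1 − e^(−kt)) = 3.812 × (1 − e^(−2.250)) = 3.812 × 0.8946 ≈ 3.41 mg/L

3.41 mg/L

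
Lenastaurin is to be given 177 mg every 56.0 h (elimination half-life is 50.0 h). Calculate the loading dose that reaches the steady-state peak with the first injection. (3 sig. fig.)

k = ln 2 / 50.0 = 0.01386 h⁻¹
Accumulation ratio R = 1 / (1 − e^(−kτ)) = 1 / (1 − e^(−0.01386×56.0)) = 1 / (1 − 0.4601) = 1.852
Loading dose = maintenance dose × R = 177 × 1.852 ≈ 328 mg

328 mg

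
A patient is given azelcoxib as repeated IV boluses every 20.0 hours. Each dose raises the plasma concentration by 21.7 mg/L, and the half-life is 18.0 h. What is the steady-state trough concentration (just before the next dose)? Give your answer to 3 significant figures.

18.7 mg/L

k = ln 2 / 18.0 = 0.03851 h⁻¹
Fraction remaining after one interval: e^(−kτ) = e^(−0.03851 × 20.0) = 0.4629
R = 1 / (1 − 0.4629) = 1.862
Css,max = 21.7 × 1.862 = 40.40 mg/L
Css,min = Css,max × e^(−kτ) = 40.40 × 0.4629 ≈ 18.7 mg/L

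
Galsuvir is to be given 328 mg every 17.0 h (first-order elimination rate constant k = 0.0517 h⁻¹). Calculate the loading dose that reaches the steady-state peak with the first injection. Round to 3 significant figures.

561 mg

Accumulation ratio R = 1 / (1 − e^(−kτ)) = 1 / (1 − e^(−0.05170×17.0)) = 1 / (1 − 0.4152) = 1.710
Loading dose = maintenance dose × R = 328 × 1.710 ≈ 561 mg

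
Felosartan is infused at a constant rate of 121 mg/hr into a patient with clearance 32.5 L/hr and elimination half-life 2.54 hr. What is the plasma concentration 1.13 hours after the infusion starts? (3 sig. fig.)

Css = rate / CL = 121 / 32.5 = 3.723 mg/L
k = ln 2 / 2.54 = 0.2729 hr⁻¹
C(t) = Css (1 − e^(−kt)) = 3.723 × (1 − e^(−0.3084)) = 3.723 × 0.2654 ≈ 0.988 mg/L

0.988 mg/L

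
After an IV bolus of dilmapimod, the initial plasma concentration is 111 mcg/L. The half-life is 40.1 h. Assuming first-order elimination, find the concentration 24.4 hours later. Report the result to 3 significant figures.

k = ln 2 / 40.1 = 0.01729 h⁻¹
C(t) = C₀ e^(−kt) = 111 × e^(−0.01729 × 24.4) = 111 × e^(−0.4218) = 111 × 0.6559 ≈ 72.8 mcg/L

72.8 mcg/L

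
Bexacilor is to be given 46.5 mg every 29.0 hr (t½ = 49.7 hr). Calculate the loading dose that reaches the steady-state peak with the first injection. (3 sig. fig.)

k = ln 2 / 49.7 = 0.01395 hr⁻¹
Accumulation ratio R = 1 / (1 − e^(−kτ)) = 1 / (1 − e^(−0.01395×29.0)) = 1 / (1 − 0.6673) = 3.006
Loading dose = maintenance dose × R = 46.5 × 3.006 ≈ 140 mg

140 mg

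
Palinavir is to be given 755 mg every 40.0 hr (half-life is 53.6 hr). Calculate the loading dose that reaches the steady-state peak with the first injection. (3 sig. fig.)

k = ln 2 / 53.6 = 0.01293 hr⁻¹
Accumulation ratio R = 1 / (1 − e^(−kτ)) = 1 / (1 − e^(−0.01293×40.0)) = 1 / (1 − 0.5961) = 2.476
Loading dose = maintenance dose × R = 755 × 2.476 ≈ 1870 mg

1870 mg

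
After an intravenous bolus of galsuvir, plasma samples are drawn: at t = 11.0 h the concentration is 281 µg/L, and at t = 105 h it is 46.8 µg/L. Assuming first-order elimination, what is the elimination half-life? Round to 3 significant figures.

k = ln(C₁/C₂) / (t₂ − t₁) = ln(281/46.8) / (105 − 11.0)
  = 1.792 / 94.00 = 0.01907 h⁻¹
t½ = ln 2 / k = ln 2 / 0.01907 ≈ 36.3 hours

36.3 hours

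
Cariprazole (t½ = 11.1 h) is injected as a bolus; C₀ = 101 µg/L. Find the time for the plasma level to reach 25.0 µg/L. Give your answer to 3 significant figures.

22.4 hours

k = ln 2 / 11.1 = 0.06245 h⁻¹
C(t) = C₀ e^(−kt)  ⇒  t = ln(C₀/C) / k
t = ln(101/25.0) / 0.06245 = 1.396 / 0.06245 ≈ 22.4 hours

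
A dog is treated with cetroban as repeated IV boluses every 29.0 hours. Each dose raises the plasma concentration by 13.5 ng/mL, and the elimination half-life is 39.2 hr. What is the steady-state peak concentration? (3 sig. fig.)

k = ln 2 / 39.2 = 0.01768 hr⁻¹
Fraction remaining after one interval: e^(−kτ) = e^(−0.01768 × 29.0) = 0.5988
R = 1 / (1 − 0.5988) = 2.493
Css,max = 13.5 × 2.493 ≈ 33.7 ng/mL

33.7 ng/mL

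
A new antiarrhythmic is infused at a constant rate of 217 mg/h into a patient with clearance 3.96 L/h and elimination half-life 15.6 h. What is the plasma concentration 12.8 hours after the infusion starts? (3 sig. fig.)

23.8 mg/L

Css = rate / CL = 217 / 3.96 = 54.80 mg/L
k = ln 2 / 15.6 = 0.04443 h⁻¹
C(t) = Css (1 − e^(−kt)) = 54.80 × (1 − e^(−0.5687)) = 54.80 × 0.4338 ≈ 23.8 mg/L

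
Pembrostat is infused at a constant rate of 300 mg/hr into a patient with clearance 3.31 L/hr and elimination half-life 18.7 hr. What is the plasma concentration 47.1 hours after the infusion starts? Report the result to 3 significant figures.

Css = rate / CL = 300 / 3.31 = 90.63 µg/mL
k = ln 2 / 18.7 = 0.03707 hr⁻¹
C(t) = Css (1 − e^(−kt)) = 90.63 × (1 − e^(−1.746)) = 90.63 × 0.8255 ≈ 74.8 µg/mL

74.8 µg/mL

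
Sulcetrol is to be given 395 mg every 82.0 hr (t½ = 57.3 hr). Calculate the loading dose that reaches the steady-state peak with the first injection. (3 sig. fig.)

k = ln 2 / 57.3 = 0.01210 hr⁻¹
Accumulation ratio R = 1 / (1 − e^(−kτ)) = 1 / (1 − e^(−0.01210×82.0)) = 1 / (1 − 0.3709) = 1.589
Loading dose = maintenance dose × R = 395 × 1.589 ≈ 628 mg

628 mg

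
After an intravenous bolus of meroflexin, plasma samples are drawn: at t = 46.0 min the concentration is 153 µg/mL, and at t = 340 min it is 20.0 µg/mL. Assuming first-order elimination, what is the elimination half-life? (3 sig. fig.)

k = ln(C₁/C₂) / (t₂ − t₁) = ln(153/20.0) / (340 − 46.0)
  = 2.035 / 294.0 = 0.006921 min⁻¹
t½ = ln 2 / k = ln 2 / 0.006921 ≈ 100 minutes

100 minutes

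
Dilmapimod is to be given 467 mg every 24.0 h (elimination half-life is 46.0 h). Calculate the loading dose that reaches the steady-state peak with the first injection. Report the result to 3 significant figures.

k = ln 2 / 46.0 = 0.01507 h⁻¹
Accumulation ratio R = 1 / (1 − e^(−kτ)) = 1 / (1 − e^(−0.01507×24.0)) = 1 / (1 − 0.6965) = 3.295
Loading dose = maintenance dose × R = 467 × 3.295 ≈ 1540 mg

1540 mg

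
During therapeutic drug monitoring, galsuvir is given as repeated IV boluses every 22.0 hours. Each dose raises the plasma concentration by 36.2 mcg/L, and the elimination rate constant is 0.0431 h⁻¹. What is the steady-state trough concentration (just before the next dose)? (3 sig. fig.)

22.9 mcg/L

Fraction remaining after one interval: e^(−kτ) = e^(−0.04310 × 22.0) = 0.3874
R = 1 / (1 − 0.3874) = 1.632
Css,max = 36.2 × 1.632 = 59.10 mcg/L
Css,min = Css,max × e^(−kτ) = 59.10 × 0.3874 ≈ 22.9 mcg/L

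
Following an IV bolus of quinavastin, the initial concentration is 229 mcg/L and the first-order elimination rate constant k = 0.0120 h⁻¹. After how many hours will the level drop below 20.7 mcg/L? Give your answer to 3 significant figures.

C(t) = C₀ e^(−kt)  ⇒  t = ln(C₀/C) / k
t = ln(229/20.7) / 0.01200 = 2.404 / 0.01200 ≈ 200 hours

200 hours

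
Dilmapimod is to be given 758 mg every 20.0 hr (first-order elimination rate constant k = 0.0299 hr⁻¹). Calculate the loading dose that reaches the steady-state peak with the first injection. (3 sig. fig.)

Accumulation ratio R = 1 / (1 − e^(−kτ)) = 1 / (1 − e^(−0.02990×20.0)) = 1 / (1 − 0.5499) = 2.222
Loading dose = maintenance dose × R = 758 × 2.222 ≈ 1680 mg

1680 mg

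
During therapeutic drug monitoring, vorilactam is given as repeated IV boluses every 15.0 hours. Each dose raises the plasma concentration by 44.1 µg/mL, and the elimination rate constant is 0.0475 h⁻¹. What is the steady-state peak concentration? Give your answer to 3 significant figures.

Fraction remaining after one interval: e^(−kτ) = e^(−0.04750 × 15.0) = 0.4904
R = 1 / (1 − 0.4904) = 1.962
Css,max = 44.1 × 1.962 ≈ 86.5 µg/mL

86.5 µg/mL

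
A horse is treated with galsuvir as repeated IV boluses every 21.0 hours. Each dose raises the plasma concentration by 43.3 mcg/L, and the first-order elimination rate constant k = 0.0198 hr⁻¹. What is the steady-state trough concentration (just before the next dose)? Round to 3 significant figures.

84.0 mcg/L

Fraction remaining after one interval: e^(−kτ) = e^(−0.01980 × 21.0) = 0.6598
R = 1 / (1 − 0.6598) = 2.940
Css,max = 43.3 × 2.940 = 127.3 mcg/L
Css,min = Css,max × e^(−kτ) = 127.3 × 0.6598 ≈ 84.0 mcg/L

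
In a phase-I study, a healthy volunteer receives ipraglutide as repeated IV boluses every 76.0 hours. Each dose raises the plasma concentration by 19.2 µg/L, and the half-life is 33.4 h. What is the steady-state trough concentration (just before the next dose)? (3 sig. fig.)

k = ln 2 / 33.4 = 0.02075 h⁻¹
Fraction remaining after one interval: e^(−kτ) = e^(−0.02075 × 76.0) = 0.2065
R = 1 / (1 − 0.2065) = 1.260
Css,max = 19.2 × 1.260 = 24.20 µg/L
Css,min = Css,max × e^(−kτ) = 24.20 × 0.2065 ≈ 5.00 µg/L

5.00 µg/L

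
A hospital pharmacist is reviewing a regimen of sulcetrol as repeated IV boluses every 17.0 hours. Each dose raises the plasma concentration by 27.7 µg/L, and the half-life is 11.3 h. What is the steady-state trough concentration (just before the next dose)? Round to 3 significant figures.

k = ln 2 / 11.3 = 0.06134 h⁻¹
Fraction remaining after one interval: e^(−kτ) = e^(−0.06134 × 17.0) = 0.3525
R = 1 / (1 − 0.3525) = 1.544
Css,max = 27.7 × 1.544 = 42.78 µg/L
Css,min = Css,max × e^(−kτ) = 42.78 × 0.3525 ≈ 15.1 µg/L

15.1 µg/L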